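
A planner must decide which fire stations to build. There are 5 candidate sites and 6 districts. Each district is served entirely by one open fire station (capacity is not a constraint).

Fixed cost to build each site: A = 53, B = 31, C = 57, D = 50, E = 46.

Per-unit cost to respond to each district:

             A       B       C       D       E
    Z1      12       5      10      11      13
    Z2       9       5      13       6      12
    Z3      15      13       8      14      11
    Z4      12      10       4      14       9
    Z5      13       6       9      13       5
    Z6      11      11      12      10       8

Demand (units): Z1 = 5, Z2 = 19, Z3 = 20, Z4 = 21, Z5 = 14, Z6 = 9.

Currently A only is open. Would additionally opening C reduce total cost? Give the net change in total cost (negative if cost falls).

Current service cost with {A}: 1064.
Adding C: each district re-picks its cheapest; new service cost 690, saving 374.
Extra fixed cost: 57. Net change = 57 − 374 = -317.
(Totals: 1117 → 800.)

Yes — net change −317 (cost falls by 317).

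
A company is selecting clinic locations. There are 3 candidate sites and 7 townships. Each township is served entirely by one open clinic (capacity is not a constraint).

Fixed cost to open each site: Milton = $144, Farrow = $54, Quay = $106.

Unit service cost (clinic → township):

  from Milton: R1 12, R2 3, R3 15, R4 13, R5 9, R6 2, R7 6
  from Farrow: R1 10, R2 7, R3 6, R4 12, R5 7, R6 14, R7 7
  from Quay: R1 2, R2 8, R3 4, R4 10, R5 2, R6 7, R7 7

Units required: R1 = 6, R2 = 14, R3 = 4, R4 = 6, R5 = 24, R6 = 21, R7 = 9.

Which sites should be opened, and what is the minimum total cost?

Open Milton and Quay; minimum total cost 524.

For any fixed open set, each township goes to its cheapest open site; total = fixed + service.
{Milton, Quay}: R1→Quay 2·6=12, R2→Milton 3·14=42, R3→Quay 4·4=16, R4→Quay 10·6=60, R5→Quay 2·24=48, R6→Milton 2·21=42, R7→Milton 6·9=54. Service 274; fixed 250; total 524.
{Quay}: service 458 + fixed 106 = 564
{Milton, Farrow, Quay}: service 274 + fixed 304 = 578
{Farrow}: R1→Farrow 10·6=60, R2→Farrow 7·14=98, R3→Farrow 6·4=24, R4→Farrow 12·6=72, R5→Farrow 7·24=168, R6→Farrow 14·21=294, R7→Farrow 7·9=63. Service 779; fixed 54; total 833.
No other subset beats 524.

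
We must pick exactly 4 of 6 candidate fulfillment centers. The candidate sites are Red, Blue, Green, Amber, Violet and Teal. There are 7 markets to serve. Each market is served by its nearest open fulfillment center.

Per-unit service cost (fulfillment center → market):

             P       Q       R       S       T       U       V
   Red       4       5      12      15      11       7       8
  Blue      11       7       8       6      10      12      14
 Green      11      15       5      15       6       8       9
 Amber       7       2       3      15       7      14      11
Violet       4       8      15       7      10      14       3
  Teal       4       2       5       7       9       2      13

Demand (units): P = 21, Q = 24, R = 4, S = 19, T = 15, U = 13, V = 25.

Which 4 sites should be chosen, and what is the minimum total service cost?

Choose Blue, Green, Violet and Teal; total service cost 457.

With exactly 4 open, each market uses its cheapest among the chosen.
{Blue, Green, Violet, Teal}: P→Violet 4·21=84, Q→Teal 2·24=48, R→Green 5·4=20, S→Blue 6·19=114, T→Green 6·15=90, U→Teal 2·13=26, V→Violet 3·25=75. Service cost 457.
{Blue, Amber, Violet, Teal}: service cost 464
{Green, Amber, Violet, Teal}: service cost 468
Among all 15 size-4 choices, {Blue, Green, Violet, Teal} is lowest.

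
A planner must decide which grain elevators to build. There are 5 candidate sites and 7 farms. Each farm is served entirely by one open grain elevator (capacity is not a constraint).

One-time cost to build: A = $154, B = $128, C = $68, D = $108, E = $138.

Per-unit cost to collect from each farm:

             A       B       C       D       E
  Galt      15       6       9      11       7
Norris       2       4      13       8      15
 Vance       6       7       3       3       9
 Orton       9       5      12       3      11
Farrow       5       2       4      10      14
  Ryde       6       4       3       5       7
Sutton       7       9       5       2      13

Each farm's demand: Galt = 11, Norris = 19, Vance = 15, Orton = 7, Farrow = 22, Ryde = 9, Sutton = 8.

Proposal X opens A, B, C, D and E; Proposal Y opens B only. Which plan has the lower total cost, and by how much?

Proposal Y is cheaper by 291.

Proposal X: {A, B, C, D, E}: Galt→B 6·11=66, Norris→A 2·19=38, Vance→C 3·15=45, Orton→D 3·7=21, Farrow→B 2·22=44, Ryde→C 3·9=27, Sutton→D 2·8=16. Service 257; fixed 596; total 853.
Proposal Y: {B}: Galt→B 6·11=66, Norris→B 4·19=76, Vance→B 7·15=105, Orton→B 5·7=35, Farrow→B 2·22=44, Ryde→B 4·9=36, Sutton→B 9·8=72. Service 434; fixed 128; total 562.
Difference: |853 − 562| = 291.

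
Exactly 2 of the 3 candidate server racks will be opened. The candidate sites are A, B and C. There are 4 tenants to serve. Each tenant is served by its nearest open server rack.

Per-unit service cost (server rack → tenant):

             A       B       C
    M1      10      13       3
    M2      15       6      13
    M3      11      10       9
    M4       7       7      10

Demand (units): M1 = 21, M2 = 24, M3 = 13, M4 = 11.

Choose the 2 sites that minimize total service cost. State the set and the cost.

Choose B and C; total service cost 401.

With exactly 2 open, each tenant uses its cheapest among the chosen.
{B, C}: M1→C 3·21=63, M2→B 6·24=144, M3→C 9·13=117, M4→B 7·11=77. Service cost 401.
{A, B}: service cost 561
{A, C}: service cost 569
Among all 3 size-2 choices, {B, C} is lowest.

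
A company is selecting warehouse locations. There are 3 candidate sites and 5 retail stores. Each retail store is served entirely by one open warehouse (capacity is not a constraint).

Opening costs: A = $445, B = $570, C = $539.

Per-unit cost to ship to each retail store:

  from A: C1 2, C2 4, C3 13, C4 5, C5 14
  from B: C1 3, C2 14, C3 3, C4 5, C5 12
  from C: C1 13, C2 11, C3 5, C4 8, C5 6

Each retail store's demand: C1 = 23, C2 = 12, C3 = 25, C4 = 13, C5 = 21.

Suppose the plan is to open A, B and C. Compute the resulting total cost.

Each retail store is assigned to its cheapest site among the open ones.
{A, B, C}: C1→A 2·23=46, C2→A 4·12=48, C3→B 3·25=75, C4→A 5·13=65, C5→C 6·21=126. Service 360; fixed 1554; total 1914.

Total cost: 1914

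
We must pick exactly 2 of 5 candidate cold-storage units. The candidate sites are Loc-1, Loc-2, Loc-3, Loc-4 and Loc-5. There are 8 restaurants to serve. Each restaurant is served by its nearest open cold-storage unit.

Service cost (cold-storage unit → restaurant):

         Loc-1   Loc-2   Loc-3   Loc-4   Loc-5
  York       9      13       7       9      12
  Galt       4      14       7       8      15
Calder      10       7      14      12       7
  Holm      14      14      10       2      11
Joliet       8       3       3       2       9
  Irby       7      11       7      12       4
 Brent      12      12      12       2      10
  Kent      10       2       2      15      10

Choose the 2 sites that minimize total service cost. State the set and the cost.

Choose Loc-3 and Loc-4; total service cost 41.

With exactly 2 open, each restaurant uses its cheapest among the chosen.
{Loc-3, Loc-4}: York→Loc-3 7, Galt→Loc-3 7, Calder→Loc-4 12, Holm→Loc-4 2, Joliet→Loc-4 2, Irby→Loc-3 7, Brent→Loc-4 2, Kent→Loc-3 2. Service cost 41.
{Loc-2, Loc-4}: service cost 43
{Loc-4, Loc-5}: service cost 44
Among all 10 size-2 choices, {Loc-3, Loc-4} is lowest.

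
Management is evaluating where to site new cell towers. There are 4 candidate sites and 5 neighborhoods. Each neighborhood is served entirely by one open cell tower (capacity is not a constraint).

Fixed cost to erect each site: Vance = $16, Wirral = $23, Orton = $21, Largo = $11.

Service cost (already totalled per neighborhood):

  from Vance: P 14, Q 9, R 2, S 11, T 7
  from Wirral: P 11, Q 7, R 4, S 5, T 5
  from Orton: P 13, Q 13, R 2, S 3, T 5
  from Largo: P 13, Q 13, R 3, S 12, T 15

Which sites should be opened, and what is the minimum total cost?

Open Wirral only; minimum total cost 55.

For any fixed open set, each neighborhood goes to its cheapest open site; total = fixed + service.
{Wirral}: P→Wirral 11, Q→Wirral 7, R→Wirral 4, S→Wirral 5, T→Wirral 5. Service 32; fixed 23; total 55.
{Orton}: service 36 + fixed 21 = 57
{Vance}: P→Vance 14, Q→Vance 9, R→Vance 2, S→Vance 11, T→Vance 7. Service 43; fixed 16; total 59.
{Vance, Wirral, Orton, Largo}: service 28 + fixed 71 = 99
(All 15 nonempty subsets were checked; Wirral only is lowest.)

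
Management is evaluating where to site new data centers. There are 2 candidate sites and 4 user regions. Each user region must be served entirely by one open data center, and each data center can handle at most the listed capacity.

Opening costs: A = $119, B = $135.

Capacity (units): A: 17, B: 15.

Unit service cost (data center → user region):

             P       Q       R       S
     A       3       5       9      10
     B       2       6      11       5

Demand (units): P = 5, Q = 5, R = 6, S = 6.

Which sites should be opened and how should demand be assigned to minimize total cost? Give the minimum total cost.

Minimum total cost: 373

Open {A, B}: P→B 2·5=10, Q→A 5·5=25, R→A 9·6=54, S→B 5·6=30.
Loads: A carries 11/17, B carries 11/15. Service 119; fixed 254; total 373.
Next best feasible plan costs 378.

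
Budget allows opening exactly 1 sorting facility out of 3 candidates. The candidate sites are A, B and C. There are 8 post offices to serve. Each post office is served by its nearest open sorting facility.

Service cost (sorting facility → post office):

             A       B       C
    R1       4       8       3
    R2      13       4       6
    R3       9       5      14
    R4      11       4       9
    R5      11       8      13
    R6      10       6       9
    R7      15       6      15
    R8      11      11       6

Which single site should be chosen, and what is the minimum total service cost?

Choose B only; total service cost 52.

With exactly 1 open, each post office uses its cheapest among the chosen.
{B}: R1→B 8, R2→B 4, R3→B 5, R4→B 4, R5→B 8, R6→B 6, R7→B 6, R8→B 11. Service cost 52.
{C}: service cost 75
{A}: service cost 84
Among all 3 size-1 choices, {B} is lowest.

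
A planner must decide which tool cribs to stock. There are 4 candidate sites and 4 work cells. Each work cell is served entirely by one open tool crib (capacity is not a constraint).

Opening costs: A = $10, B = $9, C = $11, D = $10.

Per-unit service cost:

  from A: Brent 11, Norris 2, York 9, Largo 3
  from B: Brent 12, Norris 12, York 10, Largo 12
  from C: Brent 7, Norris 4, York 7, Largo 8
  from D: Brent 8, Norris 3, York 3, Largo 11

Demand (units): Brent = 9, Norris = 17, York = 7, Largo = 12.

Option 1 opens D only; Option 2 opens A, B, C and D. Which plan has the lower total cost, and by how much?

Option 1: {D}: Brent→D 8·9=72, Norris→D 3·17=51, York→D 3·7=21, Largo→D 11·12=132. Service 276; fixed 10; total 286.
Option 2: {A, B, C, D}: Brent→C 7·9=63, Norris→A 2·17=34, York→D 3·7=21, Largo→A 3·12=36. Service 154; fixed 40; total 194.
Difference: |286 − 194| = 92.

Option 2 is cheaper by 92.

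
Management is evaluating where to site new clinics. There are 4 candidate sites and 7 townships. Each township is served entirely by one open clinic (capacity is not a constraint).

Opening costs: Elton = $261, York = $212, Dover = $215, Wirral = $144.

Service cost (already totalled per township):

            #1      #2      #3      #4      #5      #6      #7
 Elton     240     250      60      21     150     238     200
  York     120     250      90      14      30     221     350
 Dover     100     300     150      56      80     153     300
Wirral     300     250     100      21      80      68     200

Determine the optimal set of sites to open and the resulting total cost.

Open York and Wirral; minimum total cost 1128.

For any fixed open set, each township goes to its cheapest open site; total = fixed + service.
{York, Wirral}: #1→York 120, #2→York 250, #3→York 90, #4→York 14, #5→York 30, #6→Wirral 68, #7→Wirral 200. Service 772; fixed 356; total 1128.
{Wirral}: service 1019 + fixed 144 = 1163
{Dover, Wirral}: service 819 + fixed 359 = 1178
{Elton, York, Dover, Wirral}: service 722 + fixed 832 = 1554
No other subset beats 1128.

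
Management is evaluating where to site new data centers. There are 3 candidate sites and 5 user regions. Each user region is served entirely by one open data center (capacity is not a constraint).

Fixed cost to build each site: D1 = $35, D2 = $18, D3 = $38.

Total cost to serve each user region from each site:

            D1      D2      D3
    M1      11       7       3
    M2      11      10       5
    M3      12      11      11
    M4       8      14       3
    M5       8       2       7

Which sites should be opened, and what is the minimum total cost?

Open D2 only; minimum total cost 62.

For any fixed open set, each user region goes to its cheapest open site; total = fixed + service.
{D2}: M1→D2 7, M2→D2 10, M3→D2 11, M4→D2 14, M5→D2 2. Service 44; fixed 18; total 62.
{D3}: service 29 + fixed 38 = 67
{D2, D3}: service 24 + fixed 56 = 80
{D1, D2, D3}: M1→D3 3, M2→D3 5, M3→D2 11, M4→D3 3, M5→D2 2. Service 24; fixed 91; total 115.
No other subset beats 62.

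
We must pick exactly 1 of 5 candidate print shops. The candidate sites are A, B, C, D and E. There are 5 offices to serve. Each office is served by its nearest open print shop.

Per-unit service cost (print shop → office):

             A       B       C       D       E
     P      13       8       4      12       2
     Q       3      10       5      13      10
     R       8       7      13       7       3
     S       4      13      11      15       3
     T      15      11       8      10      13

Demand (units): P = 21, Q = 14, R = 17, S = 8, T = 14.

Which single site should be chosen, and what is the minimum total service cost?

With exactly 1 open, each office uses its cheapest among the chosen.
{E}: P→E 2·21=42, Q→E 10·14=140, R→E 3·17=51, S→E 3·8=24, T→E 13·14=182. Service cost 439.
{C}: service cost 575
{B}: service cost 685
Among all 5 size-1 choices, {E} is lowest.

Choose E only; total service cost 439.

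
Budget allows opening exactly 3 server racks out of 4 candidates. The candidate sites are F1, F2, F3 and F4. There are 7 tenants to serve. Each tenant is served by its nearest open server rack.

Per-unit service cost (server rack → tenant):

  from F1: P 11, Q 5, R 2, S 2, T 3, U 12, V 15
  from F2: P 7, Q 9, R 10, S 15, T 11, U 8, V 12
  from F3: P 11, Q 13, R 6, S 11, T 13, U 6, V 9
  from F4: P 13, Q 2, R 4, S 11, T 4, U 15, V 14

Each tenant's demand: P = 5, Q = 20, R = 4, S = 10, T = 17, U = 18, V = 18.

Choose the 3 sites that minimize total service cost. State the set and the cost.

Choose F1, F3 and F4; total service cost 444.

With exactly 3 open, each tenant uses its cheapest among the chosen.
{F1, F3, F4}: P→F1 11·5=55, Q→F4 2·20=40, R→F1 2·4=8, S→F1 2·10=20, T→F1 3·17=51, U→F3 6·18=108, V→F3 9·18=162. Service cost 444.
{F1, F2, F3}: service cost 484
{F1, F2, F4}: service cost 514
Among all 4 size-3 choices, {F1, F3, F4} is lowest.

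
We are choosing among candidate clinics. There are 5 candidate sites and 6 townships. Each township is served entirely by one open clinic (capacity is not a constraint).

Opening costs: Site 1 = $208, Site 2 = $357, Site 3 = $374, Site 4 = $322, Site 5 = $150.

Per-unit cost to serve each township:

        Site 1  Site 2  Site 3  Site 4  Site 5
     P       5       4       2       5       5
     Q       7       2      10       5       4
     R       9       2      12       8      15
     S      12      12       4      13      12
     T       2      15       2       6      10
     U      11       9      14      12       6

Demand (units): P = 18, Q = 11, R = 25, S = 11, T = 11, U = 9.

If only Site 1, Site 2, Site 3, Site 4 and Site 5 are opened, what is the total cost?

Each township is assigned to its cheapest site among the open ones.
{Site 1, Site 2, Site 3, Site 4, Site 5}: P→Site 3 2·18=36, Q→Site 2 2·11=22, R→Site 2 2·25=50, S→Site 3 4·11=44, T→Site 1 2·11=22, U→Site 5 6·9=54. Service 228; fixed 1411; total 1639.

Total cost: 1639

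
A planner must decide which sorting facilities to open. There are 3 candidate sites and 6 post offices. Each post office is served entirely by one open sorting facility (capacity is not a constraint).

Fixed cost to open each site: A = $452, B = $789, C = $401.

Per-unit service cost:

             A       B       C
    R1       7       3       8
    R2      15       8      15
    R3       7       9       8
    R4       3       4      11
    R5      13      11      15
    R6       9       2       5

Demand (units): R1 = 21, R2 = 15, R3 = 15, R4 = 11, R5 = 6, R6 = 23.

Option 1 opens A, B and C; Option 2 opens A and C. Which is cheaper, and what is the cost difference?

Option 1: {A, B, C}: R1→B 3·21=63, R2→B 8·15=120, R3→A 7·15=105, R4→A 3·11=33, R5→B 11·6=66, R6→B 2·23=46. Service 433; fixed 1642; total 2075.
Option 2: {A, C}: R1→A 7·21=147, R2→A 15·15=225, R3→A 7·15=105, R4→A 3·11=33, R5→A 13·6=78, R6→C 5·23=115. Service 703; fixed 853; total 1556.
Difference: |2075 − 1556| = 519.

Option 2 is cheaper by 519.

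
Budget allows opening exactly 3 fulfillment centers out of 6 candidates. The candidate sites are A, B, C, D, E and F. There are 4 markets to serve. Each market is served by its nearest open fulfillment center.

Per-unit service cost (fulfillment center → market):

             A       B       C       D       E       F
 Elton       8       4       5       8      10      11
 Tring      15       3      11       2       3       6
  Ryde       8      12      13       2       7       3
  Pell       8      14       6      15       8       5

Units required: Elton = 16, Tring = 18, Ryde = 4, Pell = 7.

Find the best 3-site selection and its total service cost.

Choose B, D and F; total service cost 143.

With exactly 3 open, each market uses its cheapest among the chosen.
{B, D, F}: Elton→B 4·16=64, Tring→D 2·18=36, Ryde→D 2·4=8, Pell→F 5·7=35. Service cost 143.
{B, C, D}: service cost 150
{C, D, F}: service cost 159
Among all 20 size-3 choices, {B, D, F} is lowest.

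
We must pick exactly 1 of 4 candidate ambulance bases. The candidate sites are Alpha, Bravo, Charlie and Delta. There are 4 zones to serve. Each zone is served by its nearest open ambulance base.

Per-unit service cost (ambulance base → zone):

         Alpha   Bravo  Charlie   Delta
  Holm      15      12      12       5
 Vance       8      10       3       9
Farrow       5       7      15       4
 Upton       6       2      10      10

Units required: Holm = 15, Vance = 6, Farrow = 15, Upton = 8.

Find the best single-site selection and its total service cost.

Choose Delta only; total service cost 269.

With exactly 1 open, each zone uses its cheapest among the chosen.
{Delta}: Holm→Delta 5·15=75, Vance→Delta 9·6=54, Farrow→Delta 4·15=60, Upton→Delta 10·8=80. Service cost 269.
{Bravo}: service cost 361
{Alpha}: service cost 396
Among all 4 size-1 choices, {Delta} is lowest.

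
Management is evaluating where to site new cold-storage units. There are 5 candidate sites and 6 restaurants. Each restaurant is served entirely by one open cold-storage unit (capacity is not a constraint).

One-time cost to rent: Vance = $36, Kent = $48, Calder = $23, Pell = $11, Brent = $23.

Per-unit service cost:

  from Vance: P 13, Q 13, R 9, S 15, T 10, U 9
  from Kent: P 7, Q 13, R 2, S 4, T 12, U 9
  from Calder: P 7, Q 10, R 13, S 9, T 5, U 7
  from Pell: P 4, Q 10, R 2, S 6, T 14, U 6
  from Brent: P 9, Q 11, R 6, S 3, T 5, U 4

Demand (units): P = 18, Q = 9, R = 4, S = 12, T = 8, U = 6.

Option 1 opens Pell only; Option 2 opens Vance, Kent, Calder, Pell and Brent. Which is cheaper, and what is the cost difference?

Option 1: {Pell}: P→Pell 4·18=72, Q→Pell 10·9=90, R→Pell 2·4=8, S→Pell 6·12=72, T→Pell 14·8=112, U→Pell 6·6=36. Service 390; fixed 11; total 401.
Option 2: {Vance, Kent, Calder, Pell, Brent}: P→Pell 4·18=72, Q→Calder 10·9=90, R→Kent 2·4=8, S→Brent 3·12=36, T→Calder 5·8=40, U→Brent 4·6=24. Service 270; fixed 141; total 411.
Difference: |401 − 411| = 10.

Option 1 is cheaper by 10.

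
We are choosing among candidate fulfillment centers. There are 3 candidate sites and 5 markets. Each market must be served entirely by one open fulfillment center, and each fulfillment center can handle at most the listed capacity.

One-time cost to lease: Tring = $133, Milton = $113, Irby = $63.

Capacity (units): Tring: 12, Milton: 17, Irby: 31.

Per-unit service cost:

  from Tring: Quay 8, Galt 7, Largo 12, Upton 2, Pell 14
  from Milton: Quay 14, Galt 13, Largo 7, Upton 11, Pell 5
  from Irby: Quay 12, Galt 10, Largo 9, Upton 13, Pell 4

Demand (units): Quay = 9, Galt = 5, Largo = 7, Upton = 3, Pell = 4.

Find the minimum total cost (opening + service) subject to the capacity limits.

Minimum total cost: 339

Open {Irby}: Quay→Irby 12·9=108, Galt→Irby 10·5=50, Largo→Irby 9·7=63, Upton→Irby 13·3=39, Pell→Irby 4·4=16.
Loads: Irby carries 28/31. Service 276; fixed 63; total 339.
Next best feasible plan costs 403.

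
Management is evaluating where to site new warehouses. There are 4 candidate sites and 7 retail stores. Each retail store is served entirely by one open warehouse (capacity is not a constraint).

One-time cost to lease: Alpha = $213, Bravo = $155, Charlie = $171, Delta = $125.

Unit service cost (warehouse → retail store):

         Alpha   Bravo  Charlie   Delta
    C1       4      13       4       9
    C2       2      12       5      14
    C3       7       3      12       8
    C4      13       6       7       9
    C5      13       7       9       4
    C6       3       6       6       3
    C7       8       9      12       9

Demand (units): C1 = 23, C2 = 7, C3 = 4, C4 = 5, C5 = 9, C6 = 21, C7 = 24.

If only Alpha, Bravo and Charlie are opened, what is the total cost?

Total cost: 1005

Each retail store is assigned to its cheapest site among the open ones.
{Alpha, Bravo, Charlie}: C1→Alpha 4·23=92, C2→Alpha 2·7=14, C3→Bravo 3·4=12, C4→Bravo 6·5=30, C5→Bravo 7·9=63, C6→Alpha 3·21=63, C7→Alpha 8·24=192. Service 466; fixed 539; total 1005.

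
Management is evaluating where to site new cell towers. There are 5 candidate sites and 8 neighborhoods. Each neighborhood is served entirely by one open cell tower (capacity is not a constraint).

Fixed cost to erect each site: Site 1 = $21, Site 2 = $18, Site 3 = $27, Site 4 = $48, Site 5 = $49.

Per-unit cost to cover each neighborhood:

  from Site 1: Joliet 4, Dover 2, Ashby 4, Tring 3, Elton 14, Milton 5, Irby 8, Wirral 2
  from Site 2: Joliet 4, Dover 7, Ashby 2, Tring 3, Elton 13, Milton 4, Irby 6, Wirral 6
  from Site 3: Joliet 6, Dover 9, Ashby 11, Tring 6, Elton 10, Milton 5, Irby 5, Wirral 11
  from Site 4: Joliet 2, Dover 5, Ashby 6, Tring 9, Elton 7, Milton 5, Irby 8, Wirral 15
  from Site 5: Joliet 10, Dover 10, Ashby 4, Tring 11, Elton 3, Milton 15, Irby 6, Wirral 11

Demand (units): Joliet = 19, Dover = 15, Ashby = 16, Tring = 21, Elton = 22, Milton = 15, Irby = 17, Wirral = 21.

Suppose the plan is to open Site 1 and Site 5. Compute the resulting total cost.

Each neighborhood is assigned to its cheapest site among the open ones.
{Site 1, Site 5}: Joliet→Site 1 4·19=76, Dover→Site 1 2·15=30, Ashby→Site 1 4·16=64, Tring→Site 1 3·21=63, Elton→Site 5 3·22=66, Milton→Site 1 5·15=75, Irby→Site 5 6·17=102, Wirral→Site 1 2·21=42. Service 518; fixed 70; total 588.

Total cost: 588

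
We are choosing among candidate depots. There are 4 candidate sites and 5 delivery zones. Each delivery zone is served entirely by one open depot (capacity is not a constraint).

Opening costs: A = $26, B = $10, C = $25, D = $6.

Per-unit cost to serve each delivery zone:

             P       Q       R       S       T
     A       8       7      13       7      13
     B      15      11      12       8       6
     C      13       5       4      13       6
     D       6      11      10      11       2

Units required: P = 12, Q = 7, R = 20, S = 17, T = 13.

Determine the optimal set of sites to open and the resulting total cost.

Open A, C and D; minimum total cost 389.

For any fixed open set, each delivery zone goes to its cheapest open site; total = fixed + service.
{A, C, D}: P→D 6·12=72, Q→C 5·7=35, R→C 4·20=80, S→A 7·17=119, T→D 2·13=26. Service 332; fixed 57; total 389.
{B, C, D}: service 349 + fixed 41 = 390
{A, B, C, D}: service 332 + fixed 67 = 399
{D}: service 562 + fixed 6 = 568
No other subset beats 389.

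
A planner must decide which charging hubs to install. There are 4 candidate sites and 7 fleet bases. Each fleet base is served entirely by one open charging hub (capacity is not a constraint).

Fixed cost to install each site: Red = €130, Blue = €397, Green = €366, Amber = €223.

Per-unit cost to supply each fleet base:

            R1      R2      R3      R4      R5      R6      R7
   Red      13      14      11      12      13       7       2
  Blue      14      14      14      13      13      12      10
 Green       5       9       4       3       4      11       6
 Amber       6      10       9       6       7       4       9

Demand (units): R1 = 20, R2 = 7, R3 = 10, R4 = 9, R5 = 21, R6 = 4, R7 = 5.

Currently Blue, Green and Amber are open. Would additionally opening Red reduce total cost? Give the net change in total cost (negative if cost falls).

Current service cost with {Blue, Green, Amber}: 360.
Adding Red: each fleet base re-picks its cheapest; new service cost 340, saving 20.
Extra fixed cost: 130. Net change = 130 − 20 = 110.
(Totals: 1346 → 1456.)

No — net change +110 (cost rises by 110).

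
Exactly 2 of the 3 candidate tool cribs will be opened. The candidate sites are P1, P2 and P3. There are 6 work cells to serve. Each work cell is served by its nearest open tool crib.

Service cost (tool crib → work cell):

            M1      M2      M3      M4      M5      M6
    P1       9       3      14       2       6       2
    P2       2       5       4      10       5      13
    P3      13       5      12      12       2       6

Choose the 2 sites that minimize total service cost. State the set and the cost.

Choose P1 and P2; total service cost 18.

With exactly 2 open, each work cell uses its cheapest among the chosen.
{P1, P2}: M1→P2 2, M2→P1 3, M3→P2 4, M4→P1 2, M5→P2 5, M6→P1 2. Service cost 18.
{P2, P3}: service cost 29
{P1, P3}: service cost 30
Among all 3 size-2 choices, {P1, P2} is lowest.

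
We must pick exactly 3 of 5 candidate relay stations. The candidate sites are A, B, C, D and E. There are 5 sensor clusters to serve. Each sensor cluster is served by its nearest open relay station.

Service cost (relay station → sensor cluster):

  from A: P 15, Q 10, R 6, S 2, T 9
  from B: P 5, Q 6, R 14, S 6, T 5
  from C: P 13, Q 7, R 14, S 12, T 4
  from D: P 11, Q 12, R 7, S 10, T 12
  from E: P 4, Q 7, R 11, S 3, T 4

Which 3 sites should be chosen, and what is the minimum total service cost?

Choose A, B and E; total service cost 22.

With exactly 3 open, each sensor cluster uses its cheapest among the chosen.
{A, B, E}: P→E 4, Q→B 6, R→A 6, S→A 2, T→E 4. Service cost 22.
{A, B, C}: service cost 23
{A, C, E}: service cost 23
Among all 10 size-3 choices, {A, B, E} is lowest.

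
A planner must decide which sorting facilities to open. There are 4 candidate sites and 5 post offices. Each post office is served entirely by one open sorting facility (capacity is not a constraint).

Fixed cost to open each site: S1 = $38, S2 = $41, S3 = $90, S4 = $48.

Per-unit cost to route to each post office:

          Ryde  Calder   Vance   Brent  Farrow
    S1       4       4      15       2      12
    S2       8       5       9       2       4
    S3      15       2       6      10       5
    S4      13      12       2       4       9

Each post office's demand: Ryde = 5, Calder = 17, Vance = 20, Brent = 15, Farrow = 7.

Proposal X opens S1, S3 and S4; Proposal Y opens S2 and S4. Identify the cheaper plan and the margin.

Proposal Y is cheaper by 23.

Proposal X: {S1, S3, S4}: Ryde→S1 4·5=20, Calder→S3 2·17=34, Vance→S4 2·20=40, Brent→S1 2·15=30, Farrow→S3 5·7=35. Service 159; fixed 176; total 335.
Proposal Y: {S2, S4}: Ryde→S2 8·5=40, Calder→S2 5·17=85, Vance→S4 2·20=40, Brent→S2 2·15=30, Farrow→S2 4·7=28. Service 223; fixed 89; total 312.
Difference: |335 − 312| = 23.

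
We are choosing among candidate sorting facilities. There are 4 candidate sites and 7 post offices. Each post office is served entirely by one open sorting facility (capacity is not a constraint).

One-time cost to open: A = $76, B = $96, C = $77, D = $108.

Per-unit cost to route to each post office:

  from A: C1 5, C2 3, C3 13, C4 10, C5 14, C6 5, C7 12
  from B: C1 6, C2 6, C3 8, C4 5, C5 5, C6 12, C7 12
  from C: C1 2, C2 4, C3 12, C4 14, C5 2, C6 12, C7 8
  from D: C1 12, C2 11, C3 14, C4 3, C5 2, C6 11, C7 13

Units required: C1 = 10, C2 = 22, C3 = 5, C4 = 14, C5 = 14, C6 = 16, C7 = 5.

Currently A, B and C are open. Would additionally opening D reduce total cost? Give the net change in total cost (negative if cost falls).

Current service cost with {A, B, C}: 344.
Adding D: each post office re-picks its cheapest; new service cost 316, saving 28.
Extra fixed cost: 108. Net change = 108 − 28 = 80.
(Totals: 593 → 673.)

No — net change +80 (cost rises by 80).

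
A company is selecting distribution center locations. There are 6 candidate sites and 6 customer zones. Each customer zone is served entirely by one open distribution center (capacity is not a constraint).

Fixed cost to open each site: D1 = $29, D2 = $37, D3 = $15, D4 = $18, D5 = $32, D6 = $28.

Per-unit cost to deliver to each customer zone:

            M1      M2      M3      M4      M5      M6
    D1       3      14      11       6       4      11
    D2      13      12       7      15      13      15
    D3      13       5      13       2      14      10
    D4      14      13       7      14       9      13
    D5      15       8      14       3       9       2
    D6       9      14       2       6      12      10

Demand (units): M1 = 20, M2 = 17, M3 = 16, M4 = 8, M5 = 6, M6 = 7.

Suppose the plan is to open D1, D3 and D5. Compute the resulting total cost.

Each customer zone is assigned to its cheapest site among the open ones.
{D1, D3, D5}: M1→D1 3·20=60, M2→D3 5·17=85, M3→D1 11·16=176, M4→D3 2·8=16, M5→D1 4·6=24, M6→D5 2·7=14. Service 375; fixed 76; total 451.

Total cost: 451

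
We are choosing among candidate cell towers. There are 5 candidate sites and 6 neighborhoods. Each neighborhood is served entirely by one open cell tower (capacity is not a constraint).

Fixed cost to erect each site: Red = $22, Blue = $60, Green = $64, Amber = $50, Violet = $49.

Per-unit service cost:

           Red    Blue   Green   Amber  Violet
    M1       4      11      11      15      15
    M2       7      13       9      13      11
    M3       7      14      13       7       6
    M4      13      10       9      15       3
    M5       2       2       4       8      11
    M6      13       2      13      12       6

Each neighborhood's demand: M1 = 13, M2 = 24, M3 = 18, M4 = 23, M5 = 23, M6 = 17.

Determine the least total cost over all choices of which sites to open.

Minimum total cost: 608

For any fixed open set, each neighborhood goes to its cheapest open site; total = fixed + service.
{Red, Blue, Violet}: M1→Red 4·13=52, M2→Red 7·24=168, M3→Violet 6·18=108, M4→Violet 3·23=69, M5→Red 2·23=46, M6→Blue 2·17=34. Service 477; fixed 131; total 608.
{Red, Violet}: M1→Red 4·13=52, M2→Red 7·24=168, M3→Violet 6·18=108, M4→Violet 3·23=69, M5→Red 2·23=46, M6→Violet 6·17=102. Service 545; fixed 71; total 616.
{Red, Blue, Amber, Violet}: M1→Red 4·13=52, M2→Red 7·24=168, M3→Violet 6·18=108, M4→Violet 3·23=69, M5→Red 2·23=46, M6→Blue 2·17=34. Service 477; fixed 181; total 658.
{Red, Blue, Green, Amber, Violet}: service 477 + fixed 245 = 722
No other subset beats 608.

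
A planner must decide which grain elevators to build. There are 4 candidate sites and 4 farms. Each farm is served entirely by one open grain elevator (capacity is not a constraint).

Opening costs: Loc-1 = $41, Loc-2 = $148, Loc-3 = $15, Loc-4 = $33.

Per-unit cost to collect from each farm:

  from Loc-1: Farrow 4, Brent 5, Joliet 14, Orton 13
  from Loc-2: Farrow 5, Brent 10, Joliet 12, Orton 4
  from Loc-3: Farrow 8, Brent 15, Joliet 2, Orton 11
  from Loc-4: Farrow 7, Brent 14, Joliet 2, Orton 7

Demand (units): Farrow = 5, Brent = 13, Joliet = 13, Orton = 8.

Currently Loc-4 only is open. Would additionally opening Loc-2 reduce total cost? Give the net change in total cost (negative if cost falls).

No — net change +62 (cost rises by 62).

Current service cost with {Loc-4}: 299.
Adding Loc-2: each farm re-picks its cheapest; new service cost 213, saving 86.
Extra fixed cost: 148. Net change = 148 − 86 = 62.
(Totals: 332 → 394.)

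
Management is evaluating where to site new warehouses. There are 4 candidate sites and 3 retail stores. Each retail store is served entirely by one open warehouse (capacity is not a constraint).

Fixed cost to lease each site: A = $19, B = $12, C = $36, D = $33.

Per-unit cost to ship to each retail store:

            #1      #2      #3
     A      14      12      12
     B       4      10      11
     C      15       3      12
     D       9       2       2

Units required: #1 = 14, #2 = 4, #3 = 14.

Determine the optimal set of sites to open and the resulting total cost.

For any fixed open set, each retail store goes to its cheapest open site; total = fixed + service.
{B, D}: #1→B 4·14=56, #2→D 2·4=8, #3→D 2·14=28. Service 92; fixed 45; total 137.
{A, B, D}: #1→B 4·14=56, #2→D 2·4=8, #3→D 2·14=28. Service 92; fixed 64; total 156.
{B, C, D}: #1→B 4·14=56, #2→D 2·4=8, #3→D 2·14=28. Service 92; fixed 81; total 173.
{A, B, C, D}: #1→B 4·14=56, #2→D 2·4=8, #3→D 2·14=28. Service 92; fixed 100; total 192.
(All 15 nonempty subsets were checked; B and D is lowest.)

Open B and D; minimum total cost 137.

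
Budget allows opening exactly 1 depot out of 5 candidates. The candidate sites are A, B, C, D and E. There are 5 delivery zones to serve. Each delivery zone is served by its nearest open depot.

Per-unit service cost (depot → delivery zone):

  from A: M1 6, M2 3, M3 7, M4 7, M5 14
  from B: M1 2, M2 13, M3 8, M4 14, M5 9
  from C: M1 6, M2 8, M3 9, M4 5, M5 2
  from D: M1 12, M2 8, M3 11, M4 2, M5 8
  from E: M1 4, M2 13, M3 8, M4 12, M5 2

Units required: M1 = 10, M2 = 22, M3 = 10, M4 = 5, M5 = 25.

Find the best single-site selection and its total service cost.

With exactly 1 open, each delivery zone uses its cheapest among the chosen.
{C}: M1→C 6·10=60, M2→C 8·22=176, M3→C 9·10=90, M4→C 5·5=25, M5→C 2·25=50. Service cost 401.
{E}: service cost 516
{A}: service cost 581
Among all 5 size-1 choices, {C} is lowest.

Choose C only; total service cost 401.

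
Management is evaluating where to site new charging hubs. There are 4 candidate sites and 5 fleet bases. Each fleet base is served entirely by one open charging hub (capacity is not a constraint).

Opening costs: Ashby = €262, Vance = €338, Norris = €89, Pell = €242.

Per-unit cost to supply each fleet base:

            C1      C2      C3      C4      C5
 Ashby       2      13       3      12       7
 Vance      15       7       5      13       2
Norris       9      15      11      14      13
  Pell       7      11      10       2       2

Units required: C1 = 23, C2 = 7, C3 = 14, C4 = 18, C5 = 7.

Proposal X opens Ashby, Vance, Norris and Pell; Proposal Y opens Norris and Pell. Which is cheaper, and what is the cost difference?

Proposal Y is cheaper by 359.

Proposal X: {Ashby, Vance, Norris, Pell}: C1→Ashby 2·23=46, C2→Vance 7·7=49, C3→Ashby 3·14=42, C4→Pell 2·18=36, C5→Vance 2·7=14. Service 187; fixed 931; total 1118.
Proposal Y: {Norris, Pell}: C1→Pell 7·23=161, C2→Pell 11·7=77, C3→Pell 10·14=140, C4→Pell 2·18=36, C5→Pell 2·7=14. Service 428; fixed 331; total 759.
Difference: |1118 − 759| = 359.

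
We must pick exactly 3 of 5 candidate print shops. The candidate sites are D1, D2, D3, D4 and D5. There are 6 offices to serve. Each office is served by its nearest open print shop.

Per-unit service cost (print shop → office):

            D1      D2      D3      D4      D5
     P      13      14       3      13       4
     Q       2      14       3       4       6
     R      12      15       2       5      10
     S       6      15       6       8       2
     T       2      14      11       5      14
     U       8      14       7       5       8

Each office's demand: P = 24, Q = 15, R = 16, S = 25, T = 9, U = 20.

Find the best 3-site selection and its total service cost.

Choose D1, D3 and D5; total service cost 342.

With exactly 3 open, each office uses its cheapest among the chosen.
{D1, D3, D5}: P→D3 3·24=72, Q→D1 2·15=30, R→D3 2·16=32, S→D5 2·25=50, T→D1 2·9=18, U→D3 7·20=140. Service cost 342.
{D3, D4, D5}: service cost 344
{D1, D4, D5}: service cost 374
Among all 10 size-3 choices, {D1, D3, D5} is lowest.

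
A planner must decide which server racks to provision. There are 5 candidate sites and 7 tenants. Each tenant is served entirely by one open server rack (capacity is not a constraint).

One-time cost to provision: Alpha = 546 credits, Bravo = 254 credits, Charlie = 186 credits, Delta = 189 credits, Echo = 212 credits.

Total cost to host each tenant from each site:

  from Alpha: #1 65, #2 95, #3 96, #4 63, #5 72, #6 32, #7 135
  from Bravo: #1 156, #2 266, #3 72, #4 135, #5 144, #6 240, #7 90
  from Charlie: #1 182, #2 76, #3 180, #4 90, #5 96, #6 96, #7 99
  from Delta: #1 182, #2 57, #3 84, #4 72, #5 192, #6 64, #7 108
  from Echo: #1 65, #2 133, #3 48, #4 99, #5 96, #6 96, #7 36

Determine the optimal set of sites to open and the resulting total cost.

Open Echo only; minimum total cost 785.

For any fixed open set, each tenant goes to its cheapest open site; total = fixed + service.
{Echo}: #1→Echo 65, #2→Echo 133, #3→Echo 48, #4→Echo 99, #5→Echo 96, #6→Echo 96, #7→Echo 36. Service 573; fixed 212; total 785.
{Delta, Echo}: #1→Echo 65, #2→Delta 57, #3→Echo 48, #4→Delta 72, #5→Echo 96, #6→Delta 64, #7→Echo 36. Service 438; fixed 401; total 839.
{Charlie, Echo}: #1→Echo 65, #2→Charlie 76, #3→Echo 48, #4→Charlie 90, #5→Charlie 96, #6→Charlie 96, #7→Echo 36. Service 507; fixed 398; total 905.
{Alpha, Bravo, Charlie, Delta, Echo}: service 373 + fixed 1387 = 1760
No other subset beats 785.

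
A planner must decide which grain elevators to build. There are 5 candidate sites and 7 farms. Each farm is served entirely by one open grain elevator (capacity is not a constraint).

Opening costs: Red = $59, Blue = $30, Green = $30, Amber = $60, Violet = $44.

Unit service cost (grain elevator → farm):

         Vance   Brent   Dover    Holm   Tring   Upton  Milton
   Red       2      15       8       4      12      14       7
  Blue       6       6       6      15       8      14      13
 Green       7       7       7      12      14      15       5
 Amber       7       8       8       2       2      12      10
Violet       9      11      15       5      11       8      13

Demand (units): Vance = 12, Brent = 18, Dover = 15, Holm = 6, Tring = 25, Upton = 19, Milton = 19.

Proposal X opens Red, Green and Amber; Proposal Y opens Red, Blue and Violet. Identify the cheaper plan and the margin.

Proposal X is cheaper by 75.

Proposal X: {Red, Green, Amber}: Vance→Red 2·12=24, Brent→Green 7·18=126, Dover→Green 7·15=105, Holm→Amber 2·6=12, Tring→Amber 2·25=50, Upton→Amber 12·19=228, Milton→Green 5·19=95. Service 640; fixed 149; total 789.
Proposal Y: {Red, Blue, Violet}: Vance→Red 2·12=24, Brent→Blue 6·18=108, Dover→Blue 6·15=90, Holm→Red 4·6=24, Tring→Blue 8·25=200, Upton→Violet 8·19=152, Milton→Red 7·19=133. Service 731; fixed 133; total 864.
Difference: |789 − 864| = 75.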